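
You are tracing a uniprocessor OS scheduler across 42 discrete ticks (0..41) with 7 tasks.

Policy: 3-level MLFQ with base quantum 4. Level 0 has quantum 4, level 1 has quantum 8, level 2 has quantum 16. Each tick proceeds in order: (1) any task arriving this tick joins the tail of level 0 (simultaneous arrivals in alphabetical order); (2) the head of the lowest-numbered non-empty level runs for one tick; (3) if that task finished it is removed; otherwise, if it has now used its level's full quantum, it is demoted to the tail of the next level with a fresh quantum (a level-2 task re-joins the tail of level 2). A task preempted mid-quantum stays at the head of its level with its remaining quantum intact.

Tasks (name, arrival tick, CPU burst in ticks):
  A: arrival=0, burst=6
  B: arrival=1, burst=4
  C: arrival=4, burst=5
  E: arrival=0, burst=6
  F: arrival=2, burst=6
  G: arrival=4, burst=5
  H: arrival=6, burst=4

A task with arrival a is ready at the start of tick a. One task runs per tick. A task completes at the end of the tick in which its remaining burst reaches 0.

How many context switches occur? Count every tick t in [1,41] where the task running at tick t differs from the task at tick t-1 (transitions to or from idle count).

context switches = 12

t=0: L0/L1/L2 = AE/-/- → run A
t=1: L0/L1/L2 = AEB/-/- → run A
t=2: L0/L1/L2 = AEBF/-/- → run A
t=3: L0/L1/L2 = AEBF/-/- → run A
t=4: L0/L1/L2 = EBFCG/A/- → run E
t=5: L0/L1/L2 = EBFCG/A/- → run E
t=6: L0/L1/L2 = EBFCGH/A/- → run E
t=7: L0/L1/L2 = EBFCGH/A/- → run E
t=8: L0/L1/L2 = BFCGH/AE/- → run B
t=9: L0/L1/L2 = BFCGH/AE/- → run B
t=10: L0/L1/L2 = BFCGH/AE/- → run B
t=11: L0/L1/L2 = BFCGH/AE/- → run B
t=12: L0/L1/L2 = FCGH/AE/- → run F
t=13: L0/L1/L2 = FCGH/AE/- → run F
t=14: L0/L1/L2 = FCGH/AE/- → run F
t=15: L0/L1/L2 = FCGH/AE/- → run F
t=16: L0/L1/L2 = CGH/AEF/- → run C
t=17: L0/L1/L2 = CGH/AEF/- → run C
t=18: L0/L1/L2 = CGH/AEF/- → run C
t=19: L0/L1/L2 = CGH/AEF/- → run C
t=20: L0/L1/L2 = GH/AEFC/- → run G
t=21: L0/L1/L2 = GH/AEFC/- → run G
t=22: L0/L1/L2 = GH/AEFC/- → run G
t=23: L0/L1/L2 = GH/AEFC/- → run G
t=24: L0/L1/L2 = H/AEFCG/- → run H
t=25: L0/L1/L2 = H/AEFCG/- → run H
t=26: L0/L1/L2 = H/AEFCG/- → run H
t=27: L0/L1/L2 = H/AEFCG/- → run H
t=28: L0/L1/L2 = -/AEFCG/- → run A
t=29: L0/L1/L2 = -/AEFCG/- → run A
t=30: L0/L1/L2 = -/EFCG/- → run E
t=31: L0/L1/L2 = -/EFCG/- → run E
t=32: L0/L1/L2 = -/FCG/- → run F
t=33: L0/L1/L2 = -/FCG/- → run F
t=34: L0/L1/L2 = -/CG/- → run C
t=35: L0/L1/L2 = -/G/- → run G
t=36: (idle)
t=37: (idle)
t=38: (idle)
t=39: (idle)
t=40: (idle)
t=41: (idle)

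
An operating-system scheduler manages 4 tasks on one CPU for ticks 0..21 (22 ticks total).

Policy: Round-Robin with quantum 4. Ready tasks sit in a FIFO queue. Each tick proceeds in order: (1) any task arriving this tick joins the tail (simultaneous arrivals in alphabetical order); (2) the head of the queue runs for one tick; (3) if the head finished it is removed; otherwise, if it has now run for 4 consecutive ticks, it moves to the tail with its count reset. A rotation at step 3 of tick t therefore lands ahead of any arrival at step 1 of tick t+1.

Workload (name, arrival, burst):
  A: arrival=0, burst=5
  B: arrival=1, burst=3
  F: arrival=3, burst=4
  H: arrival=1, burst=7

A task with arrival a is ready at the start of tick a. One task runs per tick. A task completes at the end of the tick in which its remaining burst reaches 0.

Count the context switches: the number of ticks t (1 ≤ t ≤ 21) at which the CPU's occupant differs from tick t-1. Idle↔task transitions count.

context switches = 6

t=0: queue=[A] q_used=0 → run A
t=1: queue=[A,B,H] q_used=1 → run A
t=2: queue=[A,B,H] q_used=2 → run A
t=3: queue=[A,B,H,F] q_used=3 → run A
t=4: queue=[B,H,F,A] q_used=0 → run B
t=5: queue=[B,H,F,A] q_used=1 → run B
t=6: queue=[B,H,F,A] q_used=2 → run B
t=7: queue=[H,F,A] q_used=0 → run H
t=8: queue=[H,F,A] q_used=1 → run H
t=9: queue=[H,F,A] q_used=2 → run H
t=10: queue=[H,F,A] q_used=3 → run H
t=11: queue=[F,A,H] q_used=0 → run F
t=12: queue=[F,A,H] q_used=1 → run F
t=13: queue=[F,A,H] q_used=2 → run F
t=14: queue=[F,A,H] q_used=3 → run F
t=15: queue=[A,H] q_used=0 → run A
t=16: queue=[H] q_used=0 → run H
t=17: queue=[H] q_used=1 → run H
t=18: queue=[H] q_used=2 → run H
t=19: (idle)
t=20: (idle)
t=21: (idle)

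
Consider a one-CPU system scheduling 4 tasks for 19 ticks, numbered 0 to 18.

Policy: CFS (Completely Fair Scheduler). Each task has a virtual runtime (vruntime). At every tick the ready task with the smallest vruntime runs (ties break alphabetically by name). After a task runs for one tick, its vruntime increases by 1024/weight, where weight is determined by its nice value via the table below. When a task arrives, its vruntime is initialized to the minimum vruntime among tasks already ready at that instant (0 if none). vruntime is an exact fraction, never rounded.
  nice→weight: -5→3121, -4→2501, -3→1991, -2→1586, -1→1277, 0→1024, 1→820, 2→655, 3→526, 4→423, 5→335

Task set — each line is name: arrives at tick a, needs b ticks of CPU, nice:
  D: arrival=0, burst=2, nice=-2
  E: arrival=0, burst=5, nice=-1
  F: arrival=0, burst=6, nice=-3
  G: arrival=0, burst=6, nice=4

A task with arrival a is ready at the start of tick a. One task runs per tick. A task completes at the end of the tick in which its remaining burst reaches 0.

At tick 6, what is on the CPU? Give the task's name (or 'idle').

running at tick 6 = E

t=0: vr[D=0 E=0 F=0 G=0] → run D
t=1: vr[D=512/793 E=0 F=0 G=0] → run E
t=2: vr[D=512/793 E=1024/1277 F=0 G=0] → run F
t=3: vr[D=512/793 E=1024/1277 F=1024/1991 G=0] → run G
t=4: vr[D=512/793 E=1024/1277 F=1024/1991 G=1024/423] → run F
t=5: vr[D=512/793 E=1024/1277 F=2048/1991 G=1024/423] → run D
t=6: vr[E=1024/1277 F=2048/1991 G=1024/423] → run E
t=7: vr[E=2048/1277 F=2048/1991 G=1024/423] → run F
t=8: vr[E=2048/1277 F=3072/1991 G=1024/423] → run F
t=9: vr[E=2048/1277 F=4096/1991 G=1024/423] → run E
t=10: vr[E=3072/1277 F=4096/1991 G=1024/423] → run F
t=11: vr[E=3072/1277 F=5120/1991 G=1024/423] → run E
t=12: vr[E=4096/1277 F=5120/1991 G=1024/423] → run G
t=13: vr[E=4096/1277 F=5120/1991 G=2048/423] → run F
t=14: vr[E=4096/1277 G=2048/423] → run E
t=15: vr[G=2048/423] → run G
t=16: vr[G=1024/141] → run G
t=17: vr[G=4096/423] → run G
t=18: vr[G=5120/423] → run G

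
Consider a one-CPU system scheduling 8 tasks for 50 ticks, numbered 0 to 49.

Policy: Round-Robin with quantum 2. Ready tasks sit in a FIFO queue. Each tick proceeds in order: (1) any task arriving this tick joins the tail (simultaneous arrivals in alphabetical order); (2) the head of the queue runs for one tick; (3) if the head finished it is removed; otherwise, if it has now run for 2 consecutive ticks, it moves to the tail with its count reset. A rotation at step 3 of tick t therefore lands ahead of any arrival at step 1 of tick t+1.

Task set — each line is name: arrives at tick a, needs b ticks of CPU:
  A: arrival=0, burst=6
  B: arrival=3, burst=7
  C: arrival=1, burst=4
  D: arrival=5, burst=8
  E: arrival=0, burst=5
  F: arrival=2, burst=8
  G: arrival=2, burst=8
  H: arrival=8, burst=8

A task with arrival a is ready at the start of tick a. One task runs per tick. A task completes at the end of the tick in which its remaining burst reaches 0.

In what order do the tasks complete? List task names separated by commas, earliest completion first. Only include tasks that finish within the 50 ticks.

t=0: queue=[A,E] q_used=0 → run A
t=1: queue=[A,E,C] q_used=1 → run A
t=2: queue=[E,C,A,F,G] q_used=0 → run E
t=3: queue=[E,C,A,F,G,B] q_used=1 → run E
t=4: queue=[C,A,F,G,B,E] q_used=0 → run C
t=5: queue=[C,A,F,G,B,E,D] q_used=1 → run C
t=6: queue=[A,F,G,B,E,D,C] q_used=0 → run A
t=7: queue=[A,F,G,B,E,D,C] q_used=1 → run A
t=8: queue=[F,G,B,E,D,C,A,H] q_used=0 → run F
t=9: queue=[F,G,B,E,D,C,A,H] q_used=1 → run F
t=10: queue=[G,B,E,D,C,A,H,F] q_used=0 → run G
t=11: queue=[G,B,E,D,C,A,H,F] q_used=1 → run G
t=12: queue=[B,E,D,C,A,H,F,G] q_used=0 → run B
t=13: queue=[B,E,D,C,A,H,F,G] q_used=1 → run B
t=14: queue=[E,D,C,A,H,F,G,B] q_used=0 → run E
t=15: queue=[E,D,C,A,H,F,G,B] q_used=1 → run E
t=16: queue=[D,C,A,H,F,G,B,E] q_used=0 → run D
t=17: queue=[D,C,A,H,F,G,B,E] q_used=1 → run D
t=18: queue=[C,A,H,F,G,B,E,D] q_used=0 → run C
t=19: queue=[C,A,H,F,G,B,E,D] q_used=1 → run C
t=20: queue=[A,H,F,G,B,E,D] q_used=0 → run A
t=21: queue=[A,H,F,G,B,E,D] q_used=1 → run A
t=22: queue=[H,F,G,B,E,D] q_used=0 → run H
t=23: queue=[H,F,G,B,E,D] q_used=1 → run H
t=24: queue=[F,G,B,E,D,H] q_used=0 → run F
t=25: queue=[F,G,B,E,D,H] q_used=1 → run F
t=26: queue=[G,B,E,D,H,F] q_used=0 → run G
t=27: queue=[G,B,E,D,H,F] q_used=1 → run G
t=28: queue=[B,E,D,H,F,G] q_used=0 → run B
t=29: queue=[B,E,D,H,F,G] q_used=1 → run B
t=30: queue=[E,D,H,F,G,B] q_used=0 → run E
t=31: queue=[D,H,F,G,B] q_used=0 → run D
t=32: queue=[D,H,F,G,B] q_used=1 → run D
t=33: queue=[H,F,G,B,D] q_used=0 → run H
t=34: queue=[H,F,G,B,D] q_used=1 → run H
t=35: queue=[F,G,B,D,H] q_used=0 → run F
t=36: queue=[F,G,B,D,H] q_used=1 → run F
t=37: queue=[G,B,D,H,F] q_used=0 → run G
t=38: queue=[G,B,D,H,F] q_used=1 → run G
t=39: queue=[B,D,H,F,G] q_used=0 → run B
t=40: queue=[B,D,H,F,G] q_used=1 → run B
t=41: queue=[D,H,F,G,B] q_used=0 → run D
t=42: queue=[D,H,F,G,B] q_used=1 → run D
t=43: queue=[H,F,G,B,D] q_used=0 → run H
t=44: queue=[H,F,G,B,D] q_used=1 → run H
t=45: queue=[F,G,B,D,H] q_used=0 → run F
t=46: queue=[F,G,B,D,H] q_used=1 → run F
t=47: queue=[G,B,D,H] q_used=0 → run G
t=48: queue=[G,B,D,H] q_used=1 → run G
t=49: queue=[B,D,H] q_used=0 → run B

completion order = C, A, E, F, G, B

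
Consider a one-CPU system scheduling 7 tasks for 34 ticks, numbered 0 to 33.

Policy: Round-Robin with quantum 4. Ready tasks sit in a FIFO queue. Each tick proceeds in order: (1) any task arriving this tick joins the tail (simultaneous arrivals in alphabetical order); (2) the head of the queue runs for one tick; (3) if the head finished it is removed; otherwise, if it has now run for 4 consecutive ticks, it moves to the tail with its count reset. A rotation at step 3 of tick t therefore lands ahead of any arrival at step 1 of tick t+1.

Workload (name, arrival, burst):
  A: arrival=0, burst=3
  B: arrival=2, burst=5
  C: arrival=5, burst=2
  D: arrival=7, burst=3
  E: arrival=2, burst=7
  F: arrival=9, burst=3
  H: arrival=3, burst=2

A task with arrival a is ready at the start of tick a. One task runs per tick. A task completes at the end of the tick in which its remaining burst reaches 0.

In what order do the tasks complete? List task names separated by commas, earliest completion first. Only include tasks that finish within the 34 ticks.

t=0: queue=[A] q_used=0 → run A
t=1: queue=[A] q_used=1 → run A
t=2: queue=[A,B,E] q_used=2 → run A
t=3: queue=[B,E,H] q_used=0 → run B
t=4: queue=[B,E,H] q_used=1 → run B
t=5: queue=[B,E,H,C] q_used=2 → run B
t=6: queue=[B,E,H,C] q_used=3 → run B
t=7: queue=[E,H,C,B,D] q_used=0 → run E
t=8: queue=[E,H,C,B,D] q_used=1 → run E
t=9: queue=[E,H,C,B,D,F] q_used=2 → run E
t=10: queue=[E,H,C,B,D,F] q_used=3 → run E
t=11: queue=[H,C,B,D,F,E] q_used=0 → run H
t=12: queue=[H,C,B,D,F,E] q_used=1 → run H
t=13: queue=[C,B,D,F,E] q_used=0 → run C
t=14: queue=[C,B,D,F,E] q_used=1 → run C
t=15: queue=[B,D,F,E] q_used=0 → run B
t=16: queue=[D,F,E] q_used=0 → run D
t=17: queue=[D,F,E] q_used=1 → run D
t=18: queue=[D,F,E] q_used=2 → run D
t=19: queue=[F,E] q_used=0 → run F
t=20: queue=[F,E] q_used=1 → run F
t=21: queue=[F,E] q_used=2 → run F
t=22: queue=[E] q_used=0 → run E
t=23: queue=[E] q_used=1 → run E
t=24: queue=[E] q_used=2 → run E
t=25: (idle)
t=26: (idle)
t=27: (idle)
t=28: (idle)
t=29: (idle)
t=30: (idle)
t=31: (idle)
t=32: (idle)
t=33: (idle)

completion order = A, H, C, B, D, F, E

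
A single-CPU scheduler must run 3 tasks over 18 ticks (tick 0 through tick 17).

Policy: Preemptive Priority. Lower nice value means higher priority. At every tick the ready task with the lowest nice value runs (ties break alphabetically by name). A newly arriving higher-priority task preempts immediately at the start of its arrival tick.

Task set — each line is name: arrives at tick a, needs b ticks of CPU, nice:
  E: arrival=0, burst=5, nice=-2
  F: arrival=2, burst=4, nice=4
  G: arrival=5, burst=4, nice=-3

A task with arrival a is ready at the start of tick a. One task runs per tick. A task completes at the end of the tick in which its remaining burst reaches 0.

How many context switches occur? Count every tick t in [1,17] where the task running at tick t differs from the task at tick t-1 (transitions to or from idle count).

context switches = 3

t=0: ready={E} → run E
t=1: ready={E} → run E
t=2: ready={E,F} → run E
t=3: ready={E,F} → run E
t=4: ready={E,F} → run E
t=5: ready={F,G} → run G
t=6: ready={F,G} → run G
t=7: ready={F,G} → run G
t=8: ready={F,G} → run G
t=9: ready={F} → run F
t=10: ready={F} → run F
t=11: ready={F} → run F
t=12: ready={F} → run F
t=13: (idle)
t=14: (idle)
t=15: (idle)
t=16: (idle)
t=17: (idle)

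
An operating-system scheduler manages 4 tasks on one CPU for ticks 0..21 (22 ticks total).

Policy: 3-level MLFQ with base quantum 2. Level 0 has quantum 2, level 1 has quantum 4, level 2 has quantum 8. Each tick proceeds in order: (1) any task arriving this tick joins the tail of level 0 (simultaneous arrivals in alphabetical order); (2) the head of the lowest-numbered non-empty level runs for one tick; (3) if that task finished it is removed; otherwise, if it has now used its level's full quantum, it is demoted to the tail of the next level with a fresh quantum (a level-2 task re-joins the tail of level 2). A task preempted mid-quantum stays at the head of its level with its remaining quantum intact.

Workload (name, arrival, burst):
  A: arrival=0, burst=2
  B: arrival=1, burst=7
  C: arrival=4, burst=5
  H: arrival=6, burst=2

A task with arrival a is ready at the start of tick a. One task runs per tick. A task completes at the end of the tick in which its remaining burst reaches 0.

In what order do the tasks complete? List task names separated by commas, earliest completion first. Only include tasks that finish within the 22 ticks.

completion order = A, H, C, B

t=0: L0/L1/L2 = A/-/- → run A
t=1: L0/L1/L2 = AB/-/- → run A
t=2: L0/L1/L2 = B/-/- → run B
t=3: L0/L1/L2 = B/-/- → run B
t=4: L0/L1/L2 = C/B/- → run C
t=5: L0/L1/L2 = C/B/- → run C
t=6: L0/L1/L2 = H/BC/- → run H
t=7: L0/L1/L2 = H/BC/- → run H
t=8: L0/L1/L2 = -/BC/- → run B
t=9: L0/L1/L2 = -/BC/- → run B
t=10: L0/L1/L2 = -/BC/- → run B
t=11: L0/L1/L2 = -/BC/- → run B
t=12: L0/L1/L2 = -/C/B → run C
t=13: L0/L1/L2 = -/C/B → run C
t=14: L0/L1/L2 = -/C/B → run C
t=15: L0/L1/L2 = -/-/B → run B
t=16: (idle)
t=17: (idle)
t=18: (idle)
t=19: (idle)
t=20: (idle)
t=21: (idle)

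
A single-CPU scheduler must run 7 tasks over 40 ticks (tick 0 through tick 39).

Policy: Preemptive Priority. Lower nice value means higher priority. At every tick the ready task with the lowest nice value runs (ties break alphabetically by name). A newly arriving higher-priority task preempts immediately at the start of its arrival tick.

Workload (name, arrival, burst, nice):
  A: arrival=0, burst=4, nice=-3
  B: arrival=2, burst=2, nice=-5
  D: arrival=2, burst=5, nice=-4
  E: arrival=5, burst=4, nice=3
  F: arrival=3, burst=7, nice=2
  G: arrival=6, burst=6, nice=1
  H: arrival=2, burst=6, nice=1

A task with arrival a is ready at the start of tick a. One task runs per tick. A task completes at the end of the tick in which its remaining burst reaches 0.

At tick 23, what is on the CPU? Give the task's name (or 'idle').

t=0: ready={A} → run A
t=1: ready={A} → run A
t=2: ready={A,B,D,H} → run B
t=3: ready={A,B,D,F,H} → run B
t=4: ready={A,D,F,H} → run D
t=5: ready={A,D,E,F,H} → run D
t=6: ready={A,D,E,F,G,H} → run D
t=7: ready={A,D,E,F,G,H} → run D
t=8: ready={A,D,E,F,G,H} → run D
t=9: ready={A,E,F,G,H} → run A
t=10: ready={A,E,F,G,H} → run A
t=11: ready={E,F,G,H} → run G
t=12: ready={E,F,G,H} → run G
t=13: ready={E,F,G,H} → run G
t=14: ready={E,F,G,H} → run G
t=15: ready={E,F,G,H} → run G
t=16: ready={E,F,G,H} → run G
t=17: ready={E,F,H} → run H
t=18: ready={E,F,H} → run H
t=19: ready={E,F,H} → run H
t=20: ready={E,F,H} → run H
t=21: ready={E,F,H} → run H
t=22: ready={E,F,H} → run H
t=23: ready={E,F} → run F
t=24: ready={E,F} → run F
t=25: ready={E,F} → run F
t=26: ready={E,F} → run F
t=27: ready={E,F} → run F
t=28: ready={E,F} → run F
t=29: ready={E,F} → run F
t=30: ready={E} → run E
t=31: ready={E} → run E
t=32: ready={E} → run E
t=33: ready={E} → run E
t=34: (idle)
t=35: (idle)
t=36: (idle)
t=37: (idle)
t=38: (idle)
t=39: (idle)

running at tick 23 = F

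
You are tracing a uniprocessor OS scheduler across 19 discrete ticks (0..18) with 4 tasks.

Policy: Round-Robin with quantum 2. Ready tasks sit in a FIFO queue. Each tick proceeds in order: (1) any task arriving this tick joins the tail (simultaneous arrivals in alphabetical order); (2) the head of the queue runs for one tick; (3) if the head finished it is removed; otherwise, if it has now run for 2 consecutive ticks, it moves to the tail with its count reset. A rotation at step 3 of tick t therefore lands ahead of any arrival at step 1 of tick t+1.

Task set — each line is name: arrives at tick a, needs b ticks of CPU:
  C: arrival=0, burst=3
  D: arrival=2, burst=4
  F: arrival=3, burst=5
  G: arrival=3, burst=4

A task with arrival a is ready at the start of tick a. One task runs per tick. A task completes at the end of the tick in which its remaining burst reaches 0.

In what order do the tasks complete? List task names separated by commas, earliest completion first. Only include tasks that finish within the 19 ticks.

t=0: queue=[C] q_used=0 → run C
t=1: queue=[C] q_used=1 → run C
t=2: queue=[C,D] q_used=0 → run C
t=3: queue=[D,F,G] q_used=0 → run D
t=4: queue=[D,F,G] q_used=1 → run D
t=5: queue=[F,G,D] q_used=0 → run F
t=6: queue=[F,G,D] q_used=1 → run F
t=7: queue=[G,D,F] q_used=0 → run G
t=8: queue=[G,D,F] q_used=1 → run G
t=9: queue=[D,F,G] q_used=0 → run D
t=10: queue=[D,F,G] q_used=1 → run D
t=11: queue=[F,G] q_used=0 → run F
t=12: queue=[F,G] q_used=1 → run F
t=13: queue=[G,F] q_used=0 → run G
t=14: queue=[G,F] q_used=1 → run G
t=15: queue=[F] q_used=0 → run F
t=16: (idle)
t=17: (idle)
t=18: (idle)

completion order = C, D, G, F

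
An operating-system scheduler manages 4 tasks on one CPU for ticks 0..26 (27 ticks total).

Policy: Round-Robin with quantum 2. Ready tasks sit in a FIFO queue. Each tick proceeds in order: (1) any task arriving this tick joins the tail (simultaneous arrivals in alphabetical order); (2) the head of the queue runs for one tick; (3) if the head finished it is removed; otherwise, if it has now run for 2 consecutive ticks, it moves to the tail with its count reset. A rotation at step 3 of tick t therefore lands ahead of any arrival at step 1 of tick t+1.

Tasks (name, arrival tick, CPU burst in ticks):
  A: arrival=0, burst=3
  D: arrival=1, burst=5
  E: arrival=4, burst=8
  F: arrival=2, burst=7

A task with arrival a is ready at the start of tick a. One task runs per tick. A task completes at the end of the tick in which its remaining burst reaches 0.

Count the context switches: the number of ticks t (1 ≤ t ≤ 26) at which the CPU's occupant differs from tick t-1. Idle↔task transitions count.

context switches = 13

t=0: queue=[A] q_used=0 → run A
t=1: queue=[A,D] q_used=1 → run A
t=2: queue=[D,A,F] q_used=0 → run D
t=3: queue=[D,A,F] q_used=1 → run D
t=4: queue=[A,F,D,E] q_used=0 → run A
t=5: queue=[F,D,E] q_used=0 → run F
t=6: queue=[F,D,E] q_used=1 → run F
t=7: queue=[D,E,F] q_used=0 → run D
t=8: queue=[D,E,F] q_used=1 → run D
t=9: queue=[E,F,D] q_used=0 → run E
t=10: queue=[E,F,D] q_used=1 → run E
t=11: queue=[F,D,E] q_used=0 → run F
t=12: queue=[F,D,E] q_used=1 → run F
t=13: queue=[D,E,F] q_used=0 → run D
t=14: queue=[E,F] q_used=0 → run E
t=15: queue=[E,F] q_used=1 → run E
t=16: queue=[F,E] q_used=0 → run F
t=17: queue=[F,E] q_used=1 → run F
t=18: queue=[E,F] q_used=0 → run E
t=19: queue=[E,F] q_used=1 → run E
t=20: queue=[F,E] q_used=0 → run F
t=21: queue=[E] q_used=0 → run E
t=22: queue=[E] q_used=1 → run E
t=23: (idle)
t=24: (idle)
t=25: (idle)
t=26: (idle)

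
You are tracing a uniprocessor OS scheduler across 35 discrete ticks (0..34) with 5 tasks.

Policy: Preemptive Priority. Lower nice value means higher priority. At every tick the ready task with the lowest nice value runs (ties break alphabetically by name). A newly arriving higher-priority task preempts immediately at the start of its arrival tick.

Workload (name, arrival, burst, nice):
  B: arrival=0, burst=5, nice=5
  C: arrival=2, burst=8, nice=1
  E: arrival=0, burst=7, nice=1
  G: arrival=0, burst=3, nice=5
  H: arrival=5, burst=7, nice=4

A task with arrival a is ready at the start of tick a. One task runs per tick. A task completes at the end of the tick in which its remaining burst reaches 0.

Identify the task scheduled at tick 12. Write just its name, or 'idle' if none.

running at tick 12 = E

t=0: ready={B,E,G} → run E
t=1: ready={B,E,G} → run E
t=2: ready={B,C,E,G} → run C
t=3: ready={B,C,E,G} → run C
t=4: ready={B,C,E,G} → run C
t=5: ready={B,C,E,G,H} → run C
t=6: ready={B,C,E,G,H} → run C
t=7: ready={B,C,E,G,H} → run C
t=8: ready={B,C,E,G,H} → run C
t=9: ready={B,C,E,G,H} → run C
t=10: ready={B,E,G,H} → run E
t=11: ready={B,E,G,H} → run E
t=12: ready={B,E,G,H} → run E
t=13: ready={B,E,G,H} → run E
t=14: ready={B,E,G,H} → run E
t=15: ready={B,G,H} → run H
t=16: ready={B,G,H} → run H
t=17: ready={B,G,H} → run H
t=18: ready={B,G,H} → run H
t=19: ready={B,G,H} → run H
t=20: ready={B,G,H} → run H
t=21: ready={B,G,H} → run H
t=22: ready={B,G} → run B
t=23: ready={B,G} → run B
t=24: ready={B,G} → run B
t=25: ready={B,G} → run B
t=26: ready={B,G} → run B
t=27: ready={G} → run G
t=28: ready={G} → run G
t=29: ready={G} → run G
t=30: (idle)
t=31: (idle)
t=32: (idle)
t=33: (idle)
t=34: (idle)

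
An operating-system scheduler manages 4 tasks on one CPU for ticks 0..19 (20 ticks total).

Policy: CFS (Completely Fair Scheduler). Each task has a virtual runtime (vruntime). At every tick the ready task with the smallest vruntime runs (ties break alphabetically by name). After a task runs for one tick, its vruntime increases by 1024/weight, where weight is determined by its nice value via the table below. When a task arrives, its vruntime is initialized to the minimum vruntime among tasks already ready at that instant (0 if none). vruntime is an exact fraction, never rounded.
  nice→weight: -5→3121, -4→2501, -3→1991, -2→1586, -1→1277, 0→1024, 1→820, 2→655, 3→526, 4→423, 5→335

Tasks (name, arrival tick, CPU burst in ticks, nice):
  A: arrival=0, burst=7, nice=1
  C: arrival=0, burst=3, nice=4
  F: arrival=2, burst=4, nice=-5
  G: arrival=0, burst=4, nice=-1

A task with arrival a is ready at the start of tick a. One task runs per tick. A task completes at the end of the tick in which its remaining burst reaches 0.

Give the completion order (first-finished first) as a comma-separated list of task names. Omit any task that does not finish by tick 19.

t=0: vr[A=0 C=0 G=0] → run A
t=1: vr[A=256/205 C=0 G=0] → run C
t=2: vr[A=256/205 C=1024/423 F=0 G=0] → run F
t=3: vr[A=256/205 C=1024/423 F=1024/3121 G=0] → run G
t=4: vr[A=256/205 C=1024/423 F=1024/3121 G=1024/1277] → run F
t=5: vr[A=256/205 C=1024/423 F=2048/3121 G=1024/1277] → run F
t=6: vr[A=256/205 C=1024/423 F=3072/3121 G=1024/1277] → run G
t=7: vr[A=256/205 C=1024/423 F=3072/3121 G=2048/1277] → run F
t=8: vr[A=256/205 C=1024/423 G=2048/1277] → run A
t=9: vr[A=512/205 C=1024/423 G=2048/1277] → run G
t=10: vr[A=512/205 C=1024/423 G=3072/1277] → run G
t=11: vr[A=512/205 C=1024/423] → run C
t=12: vr[A=512/205 C=2048/423] → run A
t=13: vr[A=768/205 C=2048/423] → run A
t=14: vr[A=1024/205 C=2048/423] → run C
t=15: vr[A=1024/205] → run A
t=16: vr[A=256/41] → run A
t=17: vr[A=1536/205] → run A
t=18: (idle)
t=19: (idle)

completion order = F, G, C, A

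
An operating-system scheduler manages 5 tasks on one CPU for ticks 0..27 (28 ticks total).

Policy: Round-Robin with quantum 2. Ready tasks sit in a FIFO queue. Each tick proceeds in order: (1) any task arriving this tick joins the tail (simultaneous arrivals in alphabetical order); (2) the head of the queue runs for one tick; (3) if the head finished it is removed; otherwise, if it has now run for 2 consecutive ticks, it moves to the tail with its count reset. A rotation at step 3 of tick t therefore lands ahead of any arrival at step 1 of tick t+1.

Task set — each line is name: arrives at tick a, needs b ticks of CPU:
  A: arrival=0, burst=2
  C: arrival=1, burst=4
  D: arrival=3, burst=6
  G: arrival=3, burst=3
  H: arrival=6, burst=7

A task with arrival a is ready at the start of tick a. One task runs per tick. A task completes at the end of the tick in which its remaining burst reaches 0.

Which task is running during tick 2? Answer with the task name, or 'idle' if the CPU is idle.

t=0: queue=[A] q_used=0 → run A
t=1: queue=[A,C] q_used=1 → run A
t=2: queue=[C] q_used=0 → run C
t=3: queue=[C,D,G] q_used=1 → run C
t=4: queue=[D,G,C] q_used=0 → run D
t=5: queue=[D,G,C] q_used=1 → run D
t=6: queue=[G,C,D,H] q_used=0 → run G
t=7: queue=[G,C,D,H] q_used=1 → run G
t=8: queue=[C,D,H,G] q_used=0 → run C
t=9: queue=[C,D,H,G] q_used=1 → run C
t=10: queue=[D,H,G] q_used=0 → run D
t=11: queue=[D,H,G] q_used=1 → run D
t=12: queue=[H,G,D] q_used=0 → run H
t=13: queue=[H,G,D] q_used=1 → run H
t=14: queue=[G,D,H] q_used=0 → run G
t=15: queue=[D,H] q_used=0 → run D
t=16: queue=[D,H] q_used=1 → run D
t=17: queue=[H] q_used=0 → run H
t=18: queue=[H] q_used=1 → run H
t=19: queue=[H] q_used=0 → run H
t=20: queue=[H] q_used=1 → run H
t=21: queue=[H] q_used=0 → run H
t=22: (idle)
t=23: (idle)
t=24: (idle)
t=25: (idle)
t=26: (idle)
t=27: (idle)

running at tick 2 = C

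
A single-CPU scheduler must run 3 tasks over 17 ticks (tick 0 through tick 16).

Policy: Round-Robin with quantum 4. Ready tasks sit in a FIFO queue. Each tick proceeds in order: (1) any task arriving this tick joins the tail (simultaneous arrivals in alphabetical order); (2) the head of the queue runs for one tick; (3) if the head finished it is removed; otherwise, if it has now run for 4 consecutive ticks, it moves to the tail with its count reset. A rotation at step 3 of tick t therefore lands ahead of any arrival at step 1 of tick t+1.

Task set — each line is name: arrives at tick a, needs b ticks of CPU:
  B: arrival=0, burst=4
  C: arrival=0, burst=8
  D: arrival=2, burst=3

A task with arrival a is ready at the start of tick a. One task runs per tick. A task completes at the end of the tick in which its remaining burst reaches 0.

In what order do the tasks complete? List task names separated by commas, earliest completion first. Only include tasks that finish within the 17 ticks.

completion order = B, D, C

t=0: queue=[B,C] q_used=0 → run B
t=1: queue=[B,C] q_used=1 → run B
t=2: queue=[B,C,D] q_used=2 → run B
t=3: queue=[B,C,D] q_used=3 → run B
t=4: queue=[C,D] q_used=0 → run C
t=5: queue=[C,D] q_used=1 → run C
t=6: queue=[C,D] q_used=2 → run C
t=7: queue=[C,D] q_used=3 → run C
t=8: queue=[D,C] q_used=0 → run D
t=9: queue=[D,C] q_used=1 → run D
t=10: queue=[D,C] q_used=2 → run D
t=11: queue=[C] q_used=0 → run C
t=12: queue=[C] q_used=1 → run C
t=13: queue=[C] q_used=2 → run C
t=14: queue=[C] q_used=3 → run C
t=15: (idle)
t=16: (idle)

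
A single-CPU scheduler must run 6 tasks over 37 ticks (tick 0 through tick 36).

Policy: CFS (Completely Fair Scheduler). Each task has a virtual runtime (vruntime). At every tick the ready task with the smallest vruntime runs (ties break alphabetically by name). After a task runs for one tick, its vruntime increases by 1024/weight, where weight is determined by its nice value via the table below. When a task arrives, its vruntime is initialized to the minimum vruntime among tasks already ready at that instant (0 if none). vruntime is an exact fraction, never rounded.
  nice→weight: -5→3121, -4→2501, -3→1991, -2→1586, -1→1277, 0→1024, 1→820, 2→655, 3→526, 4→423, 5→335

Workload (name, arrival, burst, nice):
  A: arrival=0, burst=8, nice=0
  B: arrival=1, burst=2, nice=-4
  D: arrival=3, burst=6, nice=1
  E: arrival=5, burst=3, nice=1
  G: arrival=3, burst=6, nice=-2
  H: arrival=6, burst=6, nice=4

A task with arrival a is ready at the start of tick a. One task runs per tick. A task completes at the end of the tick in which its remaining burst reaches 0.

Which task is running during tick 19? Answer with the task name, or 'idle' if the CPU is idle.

running at tick 19 = A

t=0: vr[A=0] → run A
t=1: vr[A=1 B=1] → run A
t=2: vr[A=2 B=1] → run B
t=3: vr[A=2 B=3525/2501 D=3525/2501 G=3525/2501] → run B
t=4: vr[A=2 D=3525/2501 G=3525/2501] → run D
t=5: vr[A=2 D=33241/12505 E=3525/2501 G=3525/2501] → run E
t=6: vr[A=2 D=33241/12505 E=33241/12505 G=3525/2501 H=3525/2501] → run G
t=7: vr[A=2 D=33241/12505 E=33241/12505 G=66817/32513 H=3525/2501] → run H
t=8: vr[A=2 D=33241/12505 E=33241/12505 G=66817/32513 H=4052099/1057923] → run A
t=9: vr[A=3 D=33241/12505 E=33241/12505 G=66817/32513 H=4052099/1057923] → run G
t=10: vr[A=3 D=33241/12505 E=33241/12505 G=87809/32513 H=4052099/1057923] → run D
t=11: vr[A=3 D=48857/12505 E=33241/12505 G=87809/32513 H=4052099/1057923] → run E
t=12: vr[A=3 D=48857/12505 E=48857/12505 G=87809/32513 H=4052099/1057923] → run G
t=13: vr[A=3 D=48857/12505 E=48857/12505 G=108801/32513 H=4052099/1057923] → run A
t=14: vr[A=4 D=48857/12505 E=48857/12505 G=108801/32513 H=4052099/1057923] → run G
t=15: vr[A=4 D=48857/12505 E=48857/12505 G=129793/32513 H=4052099/1057923] → run H
t=16: vr[A=4 D=48857/12505 E=48857/12505 G=129793/32513 H=6613123/1057923] → run D
t=17: vr[A=4 D=64473/12505 E=48857/12505 G=129793/32513 H=6613123/1057923] → run E
t=18: vr[A=4 D=64473/12505 G=129793/32513 H=6613123/1057923] → run G
t=19: vr[A=4 D=64473/12505 G=150785/32513 H=6613123/1057923] → run A
t=20: vr[A=5 D=64473/12505 G=150785/32513 H=6613123/1057923] → run G
t=21: vr[A=5 D=64473/12505 H=6613123/1057923] → run A
t=22: vr[A=6 D=64473/12505 H=6613123/1057923] → run D
t=23: vr[A=6 D=80089/12505 H=6613123/1057923] → run A
t=24: vr[A=7 D=80089/12505 H=6613123/1057923] → run H
t=25: vr[A=7 D=80089/12505 H=3058049/352641] → run D
t=26: vr[A=7 D=19141/2501 H=3058049/352641] → run A
t=27: vr[D=19141/2501 H=3058049/352641] → run D
t=28: vr[H=3058049/352641] → run H
t=29: vr[H=11735171/1057923] → run H
t=30: vr[H=14296195/1057923] → run H
t=31: (idle)
t=32: (idle)
t=33: (idle)
t=34: (idle)
t=35: (idle)
t=36: (idle)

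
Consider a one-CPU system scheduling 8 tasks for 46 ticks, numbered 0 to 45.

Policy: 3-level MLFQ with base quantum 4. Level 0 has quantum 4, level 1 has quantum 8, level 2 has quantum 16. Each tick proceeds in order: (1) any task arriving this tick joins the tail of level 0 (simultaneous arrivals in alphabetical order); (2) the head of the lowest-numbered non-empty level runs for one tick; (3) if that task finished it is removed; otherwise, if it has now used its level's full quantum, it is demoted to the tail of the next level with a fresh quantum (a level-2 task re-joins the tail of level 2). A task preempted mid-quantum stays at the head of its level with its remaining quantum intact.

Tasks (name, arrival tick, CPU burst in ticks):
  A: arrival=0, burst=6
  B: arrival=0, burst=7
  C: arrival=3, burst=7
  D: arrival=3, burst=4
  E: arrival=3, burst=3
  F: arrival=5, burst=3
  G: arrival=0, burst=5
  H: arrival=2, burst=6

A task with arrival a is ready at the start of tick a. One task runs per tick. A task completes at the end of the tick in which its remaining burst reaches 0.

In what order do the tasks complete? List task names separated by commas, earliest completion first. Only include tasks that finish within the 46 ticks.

completion order = D, E, F, A, B, G, H, C

t=0: L0/L1/L2 = ABG/-/- → run A
t=1: L0/L1/L2 = ABG/-/- → run A
t=2: L0/L1/L2 = ABGH/-/- → run A
t=3: L0/L1/L2 = ABGHCDE/-/- → run A
t=4: L0/L1/L2 = BGHCDE/A/- → run B
t=5: L0/L1/L2 = BGHCDEF/A/- → run B
t=6: L0/L1/L2 = BGHCDEF/A/- → run B
t=7: L0/L1/L2 = BGHCDEF/A/- → run B
t=8: L0/L1/L2 = GHCDEF/AB/- → run G
t=9: L0/L1/L2 = GHCDEF/AB/- → run G
t=10: L0/L1/L2 = GHCDEF/AB/- → run G
t=11: L0/L1/L2 = GHCDEF/AB/- → run G
t=12: L0/L1/L2 = HCDEF/ABG/- → run H
t=13: L0/L1/L2 = HCDEF/ABG/- → run H
t=14: L0/L1/L2 = HCDEF/ABG/- → run H
t=15: L0/L1/L2 = HCDEF/ABG/- → run H
t=16: L0/L1/L2 = CDEF/ABGH/- → run C
t=17: L0/L1/L2 = CDEF/ABGH/- → run C
t=18: L0/L1/L2 = CDEF/ABGH/- → run C
t=19: L0/L1/L2 = CDEF/ABGH/- → run C
t=20: L0/L1/L2 = DEF/ABGHC/- → run D
t=21: L0/L1/L2 = DEF/ABGHC/- → run D
t=22: L0/L1/L2 = DEF/ABGHC/- → run D
t=23: L0/L1/L2 = DEF/ABGHC/- → run D
t=24: L0/L1/L2 = EF/ABGHC/- → run E
t=25: L0/L1/L2 = EF/ABGHC/- → run E
t=26: L0/L1/L2 = EF/ABGHC/- → run E
t=27: L0/L1/L2 = F/ABGHC/- → run F
t=28: L0/L1/L2 = F/ABGHC/- → run F
t=29: L0/L1/L2 = F/ABGHC/- → run F
t=30: L0/L1/L2 = -/ABGHC/- → run A
t=31: L0/L1/L2 = -/ABGHC/- → run A
t=32: L0/L1/L2 = -/BGHC/- → run B
t=33: L0/L1/L2 = -/BGHC/- → run B
t=34: L0/L1/L2 = -/BGHC/- → run B
t=35: L0/L1/L2 = -/GHC/- → run G
t=36: L0/L1/L2 = -/HC/- → run H
t=37: L0/L1/L2 = -/HC/- → run H
t=38: L0/L1/L2 = -/C/- → run C
t=39: L0/L1/L2 = -/C/- → run C
t=40: L0/L1/L2 = -/C/- → run C
t=41: (idle)
t=42: (idle)
t=43: (idle)
t=44: (idle)
t=45: (idle)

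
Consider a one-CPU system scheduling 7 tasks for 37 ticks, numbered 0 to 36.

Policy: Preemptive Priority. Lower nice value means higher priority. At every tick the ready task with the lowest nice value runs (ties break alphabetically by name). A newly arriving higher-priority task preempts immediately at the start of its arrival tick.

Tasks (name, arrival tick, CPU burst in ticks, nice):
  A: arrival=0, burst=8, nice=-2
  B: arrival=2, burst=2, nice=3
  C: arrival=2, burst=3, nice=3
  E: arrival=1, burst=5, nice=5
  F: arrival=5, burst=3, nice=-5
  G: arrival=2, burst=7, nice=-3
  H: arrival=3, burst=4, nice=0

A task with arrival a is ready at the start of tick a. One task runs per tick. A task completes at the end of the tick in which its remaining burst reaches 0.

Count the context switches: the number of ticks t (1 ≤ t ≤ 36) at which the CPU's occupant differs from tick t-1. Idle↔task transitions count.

context switches = 9

t=0: ready={A} → run A
t=1: ready={A,E} → run A
t=2: ready={A,B,C,E,G} → run G
t=3: ready={A,B,C,E,G,H} → run G
t=4: ready={A,B,C,E,G,H} → run G
t=5: ready={A,B,C,E,F,G,H} → run F
t=6: ready={A,B,C,E,F,G,H} → run F
t=7: ready={A,B,C,E,F,G,H} → run F
t=8: ready={A,B,C,E,G,H} → run G
t=9: ready={A,B,C,E,G,H} → run G
t=10: ready={A,B,C,E,G,H} → run G
t=11: ready={A,B,C,E,G,H} → run G
t=12: ready={A,B,C,E,H} → run A
t=13: ready={A,B,C,E,H} → run A
t=14: ready={A,B,C,E,H} → run A
t=15: ready={A,B,C,E,H} → run A
t=16: ready={A,B,C,E,H} → run A
t=17: ready={A,B,C,E,H} → run A
t=18: ready={B,C,E,H} → run H
t=19: ready={B,C,E,H} → run H
t=20: ready={B,C,E,H} → run H
t=21: ready={B,C,E,H} → run H
t=22: ready={B,C,E} → run B
t=23: ready={B,C,E} → run B
t=24: ready={C,E} → run C
t=25: ready={C,E} → run C
t=26: ready={C,E} → run C
t=27: ready={E} → run E
t=28: ready={E} → run E
t=29: ready={E} → run E
t=30: ready={E} → run E
t=31: ready={E} → run E
t=32: (idle)
t=33: (idle)
t=34: (idle)
t=35: (idle)
t=36: (idle)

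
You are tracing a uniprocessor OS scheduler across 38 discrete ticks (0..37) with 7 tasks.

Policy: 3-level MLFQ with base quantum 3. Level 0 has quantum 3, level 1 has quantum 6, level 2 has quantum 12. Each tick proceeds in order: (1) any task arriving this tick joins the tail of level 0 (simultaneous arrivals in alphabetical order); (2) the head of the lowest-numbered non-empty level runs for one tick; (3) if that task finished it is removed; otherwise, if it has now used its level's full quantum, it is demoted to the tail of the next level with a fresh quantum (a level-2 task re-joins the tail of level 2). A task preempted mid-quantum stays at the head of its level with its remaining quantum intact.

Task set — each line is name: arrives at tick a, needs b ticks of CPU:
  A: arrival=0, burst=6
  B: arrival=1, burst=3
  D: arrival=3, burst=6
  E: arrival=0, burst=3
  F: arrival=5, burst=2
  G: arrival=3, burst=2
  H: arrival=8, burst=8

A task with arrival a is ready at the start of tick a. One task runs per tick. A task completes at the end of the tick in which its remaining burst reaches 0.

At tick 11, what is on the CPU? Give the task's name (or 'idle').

t=0: L0/L1/L2 = AE/-/- → run A
t=1: L0/L1/L2 = AEB/-/- → run A
t=2: L0/L1/L2 = AEB/-/- → run A
t=3: L0/L1/L2 = EBDG/A/- → run E
t=4: L0/L1/L2 = EBDG/A/- → run E
t=5: L0/L1/L2 = EBDGF/A/- → run E
t=6: L0/L1/L2 = BDGF/A/- → run B
t=7: L0/L1/L2 = BDGF/A/- → run B
t=8: L0/L1/L2 = BDGFH/A/- → run B
t=9: L0/L1/L2 = DGFH/A/- → run D
t=10: L0/L1/L2 = DGFH/A/- → run D
t=11: L0/L1/L2 = DGFH/A/- → run D
t=12: L0/L1/L2 = GFH/AD/- → run G
t=13: L0/L1/L2 = GFH/AD/- → run G
t=14: L0/L1/L2 = FH/AD/- → run F
t=15: L0/L1/L2 = FH/AD/- → run F
t=16: L0/L1/L2 = H/AD/- → run H
t=17: L0/L1/L2 = H/AD/- → run H
t=18: L0/L1/L2 = H/AD/- → run H
t=19: L0/L1/L2 = -/ADH/- → run A
t=20: L0/L1/L2 = -/ADH/- → run A
t=21: L0/L1/L2 = -/ADH/- → run A
t=22: L0/L1/L2 = -/DH/- → run D
t=23: L0/L1/L2 = -/DH/- → run D
t=24: L0/L1/L2 = -/DH/- → run D
t=25: L0/L1/L2 = -/H/- → run H
t=26: L0/L1/L2 = -/H/- → run H
t=27: L0/L1/L2 = -/H/- → run H
t=28: L0/L1/L2 = -/H/- → run H
t=29: L0/L1/L2 = -/H/- → run H
t=30: (idle)
t=31: (idle)
t=32: (idle)
t=33: (idle)
t=34: (idle)
t=35: (idle)
t=36: (idle)
t=37: (idle)

running at tick 11 = D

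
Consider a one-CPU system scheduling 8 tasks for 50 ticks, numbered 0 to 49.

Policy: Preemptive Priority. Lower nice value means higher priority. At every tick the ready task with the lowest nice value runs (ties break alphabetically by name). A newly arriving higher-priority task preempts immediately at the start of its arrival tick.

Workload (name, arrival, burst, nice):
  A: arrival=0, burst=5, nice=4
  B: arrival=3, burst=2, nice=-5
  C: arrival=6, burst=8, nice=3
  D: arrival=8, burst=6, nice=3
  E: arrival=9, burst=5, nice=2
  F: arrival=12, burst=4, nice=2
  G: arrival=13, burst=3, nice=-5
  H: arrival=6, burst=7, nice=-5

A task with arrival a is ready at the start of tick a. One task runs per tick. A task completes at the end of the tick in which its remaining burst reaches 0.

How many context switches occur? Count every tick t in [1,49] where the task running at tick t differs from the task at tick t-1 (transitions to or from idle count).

t=0: ready={A} → run A
t=1: ready={A} → run A
t=2: ready={A} → run A
t=3: ready={A,B} → run B
t=4: ready={A,B} → run B
t=5: ready={A} → run A
t=6: ready={A,C,H} → run H
t=7: ready={A,C,H} → run H
t=8: ready={A,C,D,H} → run H
t=9: ready={A,C,D,E,H} → run H
t=10: ready={A,C,D,E,H} → run H
t=11: ready={A,C,D,E,H} → run H
t=12: ready={A,C,D,E,F,H} → run H
t=13: ready={A,C,D,E,F,G} → run G
t=14: ready={A,C,D,E,F,G} → run G
t=15: ready={A,C,D,E,F,G} → run G
t=16: ready={A,C,D,E,F} → run E
t=17: ready={A,C,D,E,F} → run E
t=18: ready={A,C,D,E,F} → run E
t=19: ready={A,C,D,E,F} → run E
t=20: ready={A,C,D,E,F} → run E
t=21: ready={A,C,D,F} → run F
t=22: ready={A,C,D,F} → run F
t=23: ready={A,C,D,F} → run F
t=24: ready={A,C,D,F} → run F
t=25: ready={A,C,D} → run C
t=26: ready={A,C,D} → run C
t=27: ready={A,C,D} → run C
t=28: ready={A,C,D} → run C
t=29: ready={A,C,D} → run C
t=30: ready={A,C,D} → run C
t=31: ready={A,C,D} → run C
t=32: ready={A,C,D} → run C
t=33: ready={A,D} → run D
t=34: ready={A,D} → run D
t=35: ready={A,D} → run D
t=36: ready={A,D} → run D
t=37: ready={A,D} → run D
t=38: ready={A,D} → run D
t=39: ready={A} → run A
t=40: (idle)
t=41: (idle)
t=42: (idle)
t=43: (idle)
t=44: (idle)
t=45: (idle)
t=46: (idle)
t=47: (idle)
t=48: (idle)
t=49: (idle)

context switches = 10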